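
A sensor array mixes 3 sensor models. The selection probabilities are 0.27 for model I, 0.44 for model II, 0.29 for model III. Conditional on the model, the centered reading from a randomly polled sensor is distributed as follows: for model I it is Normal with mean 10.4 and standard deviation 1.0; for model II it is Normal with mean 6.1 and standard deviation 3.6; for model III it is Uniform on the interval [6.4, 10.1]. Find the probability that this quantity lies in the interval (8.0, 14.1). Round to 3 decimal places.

0.558

Conditional on each model, P(8.0 < X < 14.1): I: 0.991695; II: 0.285693; III: 0.567568.
By total probability, P(8.0 < X < 14.1) = 0.27·0.991695 + 0.44·0.285693 + 0.29·0.567568 = 0.558057.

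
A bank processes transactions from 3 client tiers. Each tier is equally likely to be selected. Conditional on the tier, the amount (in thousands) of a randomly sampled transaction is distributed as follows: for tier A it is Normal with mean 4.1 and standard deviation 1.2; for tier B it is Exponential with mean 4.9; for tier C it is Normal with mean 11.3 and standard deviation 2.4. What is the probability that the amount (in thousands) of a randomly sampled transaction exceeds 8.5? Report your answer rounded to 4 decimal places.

0.3516

Conditional on each tier, P(X > 8.5): A: 0.000122866; B: 0.176454; C: 0.878327.
By total probability, P(X > 8.5) = 0.333333·0.000122866 + 0.333333·0.176454 + 0.333333·0.878327 = 0.351635.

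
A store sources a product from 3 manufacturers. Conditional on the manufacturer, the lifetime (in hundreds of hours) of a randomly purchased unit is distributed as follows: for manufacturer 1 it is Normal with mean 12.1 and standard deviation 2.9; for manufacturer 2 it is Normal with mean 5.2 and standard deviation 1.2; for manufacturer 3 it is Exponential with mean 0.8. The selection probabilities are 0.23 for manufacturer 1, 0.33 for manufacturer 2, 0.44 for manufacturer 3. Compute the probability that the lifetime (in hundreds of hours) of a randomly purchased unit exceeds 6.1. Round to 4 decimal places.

0.3006

Conditional on each manufacturer, P(X > 6.1): 1: 0.980725; 2: 0.226627; 3: 0.000488095.
By total probability, P(X > 6.1) = 0.23·0.980725 + 0.33·0.226627 + 0.44·0.000488095 = 0.300569.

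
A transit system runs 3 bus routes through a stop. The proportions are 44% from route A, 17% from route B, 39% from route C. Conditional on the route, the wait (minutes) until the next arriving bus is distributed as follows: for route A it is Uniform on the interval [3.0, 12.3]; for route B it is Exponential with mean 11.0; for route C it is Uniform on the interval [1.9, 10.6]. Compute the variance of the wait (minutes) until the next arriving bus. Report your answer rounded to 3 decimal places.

Per component, A: μ=7.65, E[X²]=65.73; B: μ=11, E[X²]=242; C: μ=6.25, E[X²]=45.37.
E[X] = 0.44·7.65 + 0.17·11 + 0.39·6.25 = 7.6735.
E[X²] = 0.44·65.73 + 0.17·242 + 0.39·45.37 = 87.7555.
Var(X) = E[X²] − (E[X])² = 87.7555 − 58.8826 = 28.8729.

28.873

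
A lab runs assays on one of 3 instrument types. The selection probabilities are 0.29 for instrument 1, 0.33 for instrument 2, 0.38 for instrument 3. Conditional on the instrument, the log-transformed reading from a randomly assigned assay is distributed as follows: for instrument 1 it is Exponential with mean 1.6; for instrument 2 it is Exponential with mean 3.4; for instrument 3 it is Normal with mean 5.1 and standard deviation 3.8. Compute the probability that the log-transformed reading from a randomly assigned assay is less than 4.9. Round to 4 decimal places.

Conditional on each instrument, P(X < 4.9): 1: 0.953229; 2: 0.763351; 3: 0.479013.
By total probability, P(X < 4.9) = 0.29·0.953229 + 0.33·0.763351 + 0.38·0.479013 = 0.710367.

0.7104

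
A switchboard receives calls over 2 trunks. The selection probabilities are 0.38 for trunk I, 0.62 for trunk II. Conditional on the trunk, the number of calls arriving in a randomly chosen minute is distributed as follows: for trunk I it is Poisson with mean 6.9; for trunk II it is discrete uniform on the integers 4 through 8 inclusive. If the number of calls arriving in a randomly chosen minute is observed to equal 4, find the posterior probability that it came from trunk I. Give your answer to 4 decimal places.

0.2258

Likelihoods P(X=4 | ·): I: 0.0951816; II: 0.2.
Posterior ∝ prior × likelihood. Numerator for I: 0.38·0.0951816 = 0.036169.
Normalizing constant: 0.38·0.0951816 + 0.62·0.2 = 0.160169.
P(I | observation) = 0.036169 / 0.160169 = 0.225818.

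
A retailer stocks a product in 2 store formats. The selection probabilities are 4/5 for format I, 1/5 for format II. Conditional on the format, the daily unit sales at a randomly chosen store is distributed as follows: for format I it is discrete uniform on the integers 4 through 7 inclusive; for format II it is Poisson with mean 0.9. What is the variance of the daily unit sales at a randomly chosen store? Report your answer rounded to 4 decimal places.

4.5656

Per component, I: μ=5.5, E[X²]=31.5; II: μ=0.9, E[X²]=1.71.
E[X] = 0.8·5.5 + 0.2·0.9 = 4.58.
E[X²] = 0.8·31.5 + 0.2·1.71 = 25.542.
Var(X) = E[X²] − (E[X])² = 25.542 − 20.9764 = 4.5656.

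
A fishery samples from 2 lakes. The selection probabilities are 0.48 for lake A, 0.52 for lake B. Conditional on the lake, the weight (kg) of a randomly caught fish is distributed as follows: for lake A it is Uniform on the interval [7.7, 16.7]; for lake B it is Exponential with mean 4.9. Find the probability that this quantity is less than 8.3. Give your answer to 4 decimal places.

Conditional on each lake, P(X < 8.3): A: 0.0666667; B: 0.816195.
By total probability, P(X < 8.3) = 0.48·0.0666667 + 0.52·0.816195 = 0.456421.

0.4564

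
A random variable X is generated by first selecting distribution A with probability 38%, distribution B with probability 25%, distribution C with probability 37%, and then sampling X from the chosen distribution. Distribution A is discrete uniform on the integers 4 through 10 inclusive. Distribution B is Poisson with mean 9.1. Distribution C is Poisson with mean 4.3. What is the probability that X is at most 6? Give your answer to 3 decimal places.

Conditional on each component, P(X ≤ 6): A: 0.428571; B: 0.197823; C: 0.85579.
By total probability, P(X ≤ 6) = 0.38·0.428571 + 0.25·0.197823 + 0.37·0.85579 = 0.528955.

0.529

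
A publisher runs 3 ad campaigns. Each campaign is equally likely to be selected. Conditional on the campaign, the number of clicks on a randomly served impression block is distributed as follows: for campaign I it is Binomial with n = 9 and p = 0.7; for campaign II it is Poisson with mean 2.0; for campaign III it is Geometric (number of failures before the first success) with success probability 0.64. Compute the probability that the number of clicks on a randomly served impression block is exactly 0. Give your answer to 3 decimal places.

0.258

Conditional on each campaign, P(X = 0): I: 1.9683e-05; II: 0.135335; III: 0.64.
By total probability, P(X = 0) = 0.333333·1.9683e-05 + 0.333333·0.135335 + 0.333333·0.64 = 0.258452.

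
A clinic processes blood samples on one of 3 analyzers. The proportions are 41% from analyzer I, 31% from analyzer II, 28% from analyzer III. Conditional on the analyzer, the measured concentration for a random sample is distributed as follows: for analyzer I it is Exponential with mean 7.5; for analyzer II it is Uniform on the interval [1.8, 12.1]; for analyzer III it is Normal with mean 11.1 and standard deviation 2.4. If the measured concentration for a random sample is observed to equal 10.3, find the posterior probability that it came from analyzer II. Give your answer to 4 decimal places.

0.3421

Likelihoods f(10.3 | ·): I: 0.0337682; II: 0.0970874; III: 0.157243.
Posterior ∝ prior × likelihood. Numerator for II: 0.31·0.0970874 = 0.0300971.
Normalizing constant: 0.41·0.0337682 + 0.31·0.0970874 + 0.28·0.157243 = 0.0879701.
P(II | observation) = 0.0300971 / 0.0879701 = 0.342129.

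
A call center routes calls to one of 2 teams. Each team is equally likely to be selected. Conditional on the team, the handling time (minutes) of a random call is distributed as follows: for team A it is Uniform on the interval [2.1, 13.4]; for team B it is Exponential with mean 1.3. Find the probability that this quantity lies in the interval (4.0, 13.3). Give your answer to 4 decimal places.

0.4345

Conditional on each team, P(4.0 < X < 13.3): A: 0.823009; B: 0.0460648.
By total probability, P(4.0 < X < 13.3) = 0.5·0.823009 + 0.5·0.0460648 = 0.434537.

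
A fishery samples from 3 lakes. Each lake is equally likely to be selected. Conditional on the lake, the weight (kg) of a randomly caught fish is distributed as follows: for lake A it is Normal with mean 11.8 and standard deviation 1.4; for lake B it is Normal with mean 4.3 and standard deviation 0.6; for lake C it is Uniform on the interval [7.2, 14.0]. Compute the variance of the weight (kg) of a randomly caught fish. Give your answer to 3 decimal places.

Per component, A: μ=11.8, E[X²]=141.2; B: μ=4.3, E[X²]=18.85; C: μ=10.6, E[X²]=116.213.
E[X] = 0.333333·11.8 + 0.333333·4.3 + 0.333333·10.6 = 8.9.
E[X²] = 0.333333·141.2 + 0.333333·18.85 + 0.333333·116.213 = 92.0878.
Var(X) = E[X²] − (E[X])² = 92.0878 − 79.21 = 12.8778.

12.878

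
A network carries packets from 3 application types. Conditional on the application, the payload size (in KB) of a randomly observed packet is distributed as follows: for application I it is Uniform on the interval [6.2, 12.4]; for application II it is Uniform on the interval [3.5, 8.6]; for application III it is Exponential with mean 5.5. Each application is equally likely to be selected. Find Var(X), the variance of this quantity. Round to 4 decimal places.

Per component, I: μ=9.3, E[X²]=89.6933; II: μ=6.05, E[X²]=38.77; III: μ=5.5, E[X²]=60.5.
E[X] = 0.333333·9.3 + 0.333333·6.05 + 0.333333·5.5 = 6.95.
E[X²] = 0.333333·89.6933 + 0.333333·38.77 + 0.333333·60.5 = 62.9878.
Var(X) = E[X²] − (E[X])² = 62.9878 − 48.3025 = 14.6853.

14.6853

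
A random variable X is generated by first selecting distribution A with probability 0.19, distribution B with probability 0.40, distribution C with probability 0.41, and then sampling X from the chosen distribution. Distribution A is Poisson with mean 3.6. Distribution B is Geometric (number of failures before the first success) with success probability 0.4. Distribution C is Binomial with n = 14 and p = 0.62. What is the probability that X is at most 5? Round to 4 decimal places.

Conditional on each component, P(X ≤ 5): A: 0.844119; B: 0.953344; C: 0.0420064.
By total probability, P(X ≤ 5) = 0.19·0.844119 + 0.4·0.953344 + 0.41·0.0420064 = 0.558943.

0.5589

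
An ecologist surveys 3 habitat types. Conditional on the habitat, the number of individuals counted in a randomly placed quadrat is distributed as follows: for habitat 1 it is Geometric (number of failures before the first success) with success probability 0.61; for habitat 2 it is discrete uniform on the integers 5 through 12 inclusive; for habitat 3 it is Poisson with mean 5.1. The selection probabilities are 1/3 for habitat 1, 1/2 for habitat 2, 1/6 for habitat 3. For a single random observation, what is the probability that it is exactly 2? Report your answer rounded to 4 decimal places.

Conditional on each habitat, P(X = 2): 1: 0.092781; 2: 0; 3: 0.0792882.
By total probability, P(X = 2) = 0.333333·0.092781 + 0.5·0 + 0.166667·0.0792882 = 0.0441417.

0.0441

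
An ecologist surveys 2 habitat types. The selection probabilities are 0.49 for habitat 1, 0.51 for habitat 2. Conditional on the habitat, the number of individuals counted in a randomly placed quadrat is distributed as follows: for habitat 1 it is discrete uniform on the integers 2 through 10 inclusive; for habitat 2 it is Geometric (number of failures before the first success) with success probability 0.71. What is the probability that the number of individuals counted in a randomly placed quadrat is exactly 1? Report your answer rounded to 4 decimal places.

Conditional on each habitat, P(X = 1): 1: 0; 2: 0.2059.
By total probability, P(X = 1) = 0.49·0 + 0.51·0.2059 = 0.105009.

0.1050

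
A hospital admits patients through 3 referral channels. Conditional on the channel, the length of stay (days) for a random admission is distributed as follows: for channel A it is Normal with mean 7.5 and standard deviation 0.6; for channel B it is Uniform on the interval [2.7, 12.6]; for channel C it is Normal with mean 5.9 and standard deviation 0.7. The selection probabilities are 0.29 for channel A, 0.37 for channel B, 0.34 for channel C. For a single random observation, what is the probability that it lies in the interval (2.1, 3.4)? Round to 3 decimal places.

Conditional on each channel, P(2.1 < X < 3.4): A: 4.14818e-12; B: 0.0707071; C: 0.000177491.
By total probability, P(2.1 < X < 3.4) = 0.29·4.14818e-12 + 0.37·0.0707071 + 0.34·0.000177491 = 0.026222.

0.026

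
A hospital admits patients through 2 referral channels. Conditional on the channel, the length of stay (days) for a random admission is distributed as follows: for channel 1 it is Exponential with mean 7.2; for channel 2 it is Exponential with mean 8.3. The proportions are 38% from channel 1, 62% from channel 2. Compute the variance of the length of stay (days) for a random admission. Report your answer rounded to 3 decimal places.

62.696

Per component, 1: μ=7.2, E[X²]=103.68; 2: μ=8.3, E[X²]=137.78.
E[X] = 0.38·7.2 + 0.62·8.3 = 7.882.
E[X²] = 0.38·103.68 + 0.62·137.78 = 124.822.
Var(X) = E[X²] − (E[X])² = 124.822 − 62.1259 = 62.6961.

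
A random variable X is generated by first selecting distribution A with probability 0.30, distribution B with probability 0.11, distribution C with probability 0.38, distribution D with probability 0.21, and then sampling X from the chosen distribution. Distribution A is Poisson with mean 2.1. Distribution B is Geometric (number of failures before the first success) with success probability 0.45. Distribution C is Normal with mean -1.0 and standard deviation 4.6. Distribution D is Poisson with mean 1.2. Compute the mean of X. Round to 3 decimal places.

Component means — A: 2.1; B: 1.22222; C: -1; D: 1.2.
E[X] = 0.3·2.1 + 0.11·1.22222 + 0.38·-1 + 0.21·1.2 = 0.636444.

0.636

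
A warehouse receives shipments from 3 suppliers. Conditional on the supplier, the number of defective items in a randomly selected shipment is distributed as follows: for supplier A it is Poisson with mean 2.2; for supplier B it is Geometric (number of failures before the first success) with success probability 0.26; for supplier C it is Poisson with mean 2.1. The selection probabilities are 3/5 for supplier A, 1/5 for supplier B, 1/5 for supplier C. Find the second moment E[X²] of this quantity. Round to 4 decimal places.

For each component E[X²] = Var + (mean)², giving A: 7.04; B: 19.0473; C: 6.51.
Overall E[X²] = 0.6·7.04 + 0.2·19.0473 + 0.2·6.51 = 9.33547.

9.3355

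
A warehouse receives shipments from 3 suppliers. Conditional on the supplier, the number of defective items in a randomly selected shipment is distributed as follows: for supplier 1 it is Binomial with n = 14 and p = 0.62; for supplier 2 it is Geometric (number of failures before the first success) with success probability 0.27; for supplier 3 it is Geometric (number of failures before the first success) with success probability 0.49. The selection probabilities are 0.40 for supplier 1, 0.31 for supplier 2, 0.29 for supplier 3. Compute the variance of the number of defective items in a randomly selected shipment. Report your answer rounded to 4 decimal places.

Per component, 1: μ=8.68, E[X²]=78.6408; 2: μ=2.7037, E[X²]=17.3237; 3: μ=1.04082, E[X²]=3.20741.
E[X] = 0.4·8.68 + 0.31·2.7037 + 0.29·1.04082 = 4.61198.
E[X²] = 0.4·78.6408 + 0.31·17.3237 + 0.29·3.20741 = 37.7568.
Var(X) = E[X²] − (E[X])² = 37.7568 − 21.2704 = 16.4864.

16.4864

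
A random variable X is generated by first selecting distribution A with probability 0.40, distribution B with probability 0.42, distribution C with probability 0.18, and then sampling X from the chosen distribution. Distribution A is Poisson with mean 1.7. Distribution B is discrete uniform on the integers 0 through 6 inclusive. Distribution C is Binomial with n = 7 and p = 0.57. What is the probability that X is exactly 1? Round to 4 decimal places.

Conditional on each component, P(X = 1): A: 0.310562; B: 0.142857; C: 0.0252222.
By total probability, P(X = 1) = 0.4·0.310562 + 0.42·0.142857 + 0.18·0.0252222 = 0.188765.

0.1888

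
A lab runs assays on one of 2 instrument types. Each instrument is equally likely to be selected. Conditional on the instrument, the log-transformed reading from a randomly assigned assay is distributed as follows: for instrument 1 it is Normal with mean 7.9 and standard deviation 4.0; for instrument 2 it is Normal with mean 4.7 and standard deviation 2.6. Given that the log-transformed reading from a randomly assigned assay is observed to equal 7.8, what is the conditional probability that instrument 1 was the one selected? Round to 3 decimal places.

0.569

Likelihoods f(7.8 | ·): 1: 0.0997044; 2: 0.0753773.
Posterior ∝ prior × likelihood. Numerator for 1: 0.5·0.0997044 = 0.0498522.
Normalizing constant: 0.5·0.0997044 + 0.5·0.0753773 = 0.0875409.
P(1 | observation) = 0.0498522 / 0.0875409 = 0.569474.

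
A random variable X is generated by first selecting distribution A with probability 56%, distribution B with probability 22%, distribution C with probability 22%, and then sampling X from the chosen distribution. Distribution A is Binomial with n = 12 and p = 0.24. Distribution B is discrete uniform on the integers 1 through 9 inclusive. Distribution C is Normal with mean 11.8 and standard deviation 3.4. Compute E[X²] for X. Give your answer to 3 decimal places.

46.013

For each component E[X²] = Var + (mean)², giving A: 10.4832; B: 31.6667; C: 150.8.
Overall E[X²] = 0.56·10.4832 + 0.22·31.6667 + 0.22·150.8 = 46.0133.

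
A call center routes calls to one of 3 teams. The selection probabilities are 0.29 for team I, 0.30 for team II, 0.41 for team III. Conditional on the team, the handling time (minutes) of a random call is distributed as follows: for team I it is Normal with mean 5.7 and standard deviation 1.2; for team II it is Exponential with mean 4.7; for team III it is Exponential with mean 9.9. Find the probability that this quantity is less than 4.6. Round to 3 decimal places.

0.392

Conditional on each team, P(X < 4.6): I: 0.179659; II: 0.624209; III: 0.371643.
By total probability, P(X < 4.6) = 0.29·0.179659 + 0.3·0.624209 + 0.41·0.371643 = 0.391737.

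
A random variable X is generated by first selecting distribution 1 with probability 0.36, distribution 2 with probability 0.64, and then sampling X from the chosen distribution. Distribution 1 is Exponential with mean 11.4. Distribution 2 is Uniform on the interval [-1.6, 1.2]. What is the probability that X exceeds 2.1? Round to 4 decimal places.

0.2994

Conditional on each component, P(X > 2.1): 1: 0.831761; 2: 0.
By total probability, P(X > 2.1) = 0.36·0.831761 + 0.64·0 = 0.299434.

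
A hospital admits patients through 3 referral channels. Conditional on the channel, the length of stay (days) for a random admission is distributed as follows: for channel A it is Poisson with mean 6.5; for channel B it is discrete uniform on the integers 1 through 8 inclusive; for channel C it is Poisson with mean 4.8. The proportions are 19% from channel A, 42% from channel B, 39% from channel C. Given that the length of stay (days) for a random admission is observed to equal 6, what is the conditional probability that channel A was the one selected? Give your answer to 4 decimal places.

0.2185

Likelihoods P(X=6 | ·): A: 0.157483; B: 0.125; C: 0.139798.
Posterior ∝ prior × likelihood. Numerator for A: 0.19·0.157483 = 0.0299218.
Normalizing constant: 0.19·0.157483 + 0.42·0.125 + 0.39·0.139798 = 0.136943.
P(A | observation) = 0.0299218 / 0.136943 = 0.218498.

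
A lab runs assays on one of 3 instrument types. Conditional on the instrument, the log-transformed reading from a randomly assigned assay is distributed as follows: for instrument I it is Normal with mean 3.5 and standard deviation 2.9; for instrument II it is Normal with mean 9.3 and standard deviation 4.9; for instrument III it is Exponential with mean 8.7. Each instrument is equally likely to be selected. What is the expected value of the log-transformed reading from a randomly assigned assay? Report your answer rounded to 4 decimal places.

7.1667

Component means — I: 3.5; II: 9.3; III: 8.7.
E[X] = 0.333333·3.5 + 0.333333·9.3 + 0.333333·8.7 = 7.16667.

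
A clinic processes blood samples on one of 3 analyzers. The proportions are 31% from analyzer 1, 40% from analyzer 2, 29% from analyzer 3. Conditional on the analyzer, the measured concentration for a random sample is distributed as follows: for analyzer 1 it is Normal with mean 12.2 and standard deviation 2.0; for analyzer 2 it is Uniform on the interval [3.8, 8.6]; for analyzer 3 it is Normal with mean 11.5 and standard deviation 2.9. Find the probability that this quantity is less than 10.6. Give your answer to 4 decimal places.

0.5753

Conditional on each analyzer, P(X < 10.6): 1: 0.211855; 2: 1; 3: 0.378149.
By total probability, P(X < 10.6) = 0.31·0.211855 + 0.4·1 + 0.29·0.378149 = 0.575338.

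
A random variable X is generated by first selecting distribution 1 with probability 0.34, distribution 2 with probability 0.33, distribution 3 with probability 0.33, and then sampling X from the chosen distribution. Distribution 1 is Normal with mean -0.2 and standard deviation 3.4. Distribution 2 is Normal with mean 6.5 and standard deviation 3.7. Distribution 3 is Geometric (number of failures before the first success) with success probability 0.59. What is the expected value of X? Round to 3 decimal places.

2.306

Component means — 1: -0.2; 2: 6.5; 3: 0.694915.
E[X] = 0.34·-0.2 + 0.33·6.5 + 0.33·0.694915 = 2.30632.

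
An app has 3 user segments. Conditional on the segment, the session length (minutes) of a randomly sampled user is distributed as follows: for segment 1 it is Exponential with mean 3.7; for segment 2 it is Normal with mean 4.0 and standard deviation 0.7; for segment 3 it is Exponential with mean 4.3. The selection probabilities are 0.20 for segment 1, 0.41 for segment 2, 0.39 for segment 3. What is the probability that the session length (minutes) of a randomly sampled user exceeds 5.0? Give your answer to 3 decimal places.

Conditional on each segment, P(X > 5.0): 1: 0.25889; 2: 0.0765637; 3: 0.312613.
By total probability, P(X > 5.0) = 0.2·0.25889 + 0.41·0.0765637 + 0.39·0.312613 = 0.205088.

0.205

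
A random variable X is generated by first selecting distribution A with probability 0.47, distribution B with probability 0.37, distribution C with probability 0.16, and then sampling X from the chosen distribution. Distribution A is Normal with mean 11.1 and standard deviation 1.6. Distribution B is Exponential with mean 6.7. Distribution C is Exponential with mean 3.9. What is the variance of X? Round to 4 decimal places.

27.9753

Per component, A: μ=11.1, E[X²]=125.77; B: μ=6.7, E[X²]=89.78; C: μ=3.9, E[X²]=30.42.
E[X] = 0.47·11.1 + 0.37·6.7 + 0.16·3.9 = 8.32.
E[X²] = 0.47·125.77 + 0.37·89.78 + 0.16·30.42 = 97.1977.
Var(X) = E[X²] − (E[X])² = 97.1977 − 69.2224 = 27.9753.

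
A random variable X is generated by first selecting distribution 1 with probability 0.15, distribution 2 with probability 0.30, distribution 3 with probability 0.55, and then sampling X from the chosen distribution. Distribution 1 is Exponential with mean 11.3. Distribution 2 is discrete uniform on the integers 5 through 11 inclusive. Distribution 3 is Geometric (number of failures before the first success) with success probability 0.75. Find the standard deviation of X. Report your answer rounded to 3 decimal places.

6.380

Per component, 1: μ=11.3, E[X²]=255.38; 2: μ=8, E[X²]=68; 3: μ=0.333333, E[X²]=0.555556.
E[X] = 0.15·11.3 + 0.3·8 + 0.55·0.333333 = 4.27833.
E[X²] = 0.15·255.38 + 0.3·68 + 0.55·0.555556 = 59.0126.
Var(X) = E[X²] − (E[X])² = 59.0126 − 18.3041 = 40.7084.
SD(X) = √40.7084 = 6.38031.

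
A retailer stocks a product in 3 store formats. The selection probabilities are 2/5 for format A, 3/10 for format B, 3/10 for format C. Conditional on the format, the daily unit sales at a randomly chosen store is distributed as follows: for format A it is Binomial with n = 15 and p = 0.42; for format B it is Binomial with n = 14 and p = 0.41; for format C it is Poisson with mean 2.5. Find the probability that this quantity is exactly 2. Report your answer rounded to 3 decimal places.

Conditional on each format, P(X = 2): A: 0.0155687; B: 0.0272166; C: 0.256516.
By total probability, P(X = 2) = 0.4·0.0155687 + 0.3·0.0272166 + 0.3·0.256516 = 0.0913471.

0.091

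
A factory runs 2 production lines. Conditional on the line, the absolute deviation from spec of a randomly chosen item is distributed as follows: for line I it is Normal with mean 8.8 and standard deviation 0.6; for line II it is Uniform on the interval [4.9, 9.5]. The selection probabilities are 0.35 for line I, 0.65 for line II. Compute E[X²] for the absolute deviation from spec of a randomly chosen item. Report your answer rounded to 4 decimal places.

62.0722

For each component E[X²] = Var + (mean)², giving I: 77.8; II: 53.6033.
Overall E[X²] = 0.35·77.8 + 0.65·53.6033 = 62.0722.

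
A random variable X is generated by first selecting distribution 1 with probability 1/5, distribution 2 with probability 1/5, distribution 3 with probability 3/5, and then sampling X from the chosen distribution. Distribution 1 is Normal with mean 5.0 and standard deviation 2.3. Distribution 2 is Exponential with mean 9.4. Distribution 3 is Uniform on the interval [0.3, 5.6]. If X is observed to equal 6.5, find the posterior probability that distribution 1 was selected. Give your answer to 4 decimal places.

0.7247

Likelihoods f(6.5 | ·): 1: 0.140224; 2: 0.0532797; 3: 0.
Posterior ∝ prior × likelihood. Numerator for 1: 0.2·0.140224 = 0.0280448.
Normalizing constant: 0.2·0.140224 + 0.2·0.0532797 + 0.6·0 = 0.0387008.
P(1 | observation) = 0.0280448 / 0.0387008 = 0.724658.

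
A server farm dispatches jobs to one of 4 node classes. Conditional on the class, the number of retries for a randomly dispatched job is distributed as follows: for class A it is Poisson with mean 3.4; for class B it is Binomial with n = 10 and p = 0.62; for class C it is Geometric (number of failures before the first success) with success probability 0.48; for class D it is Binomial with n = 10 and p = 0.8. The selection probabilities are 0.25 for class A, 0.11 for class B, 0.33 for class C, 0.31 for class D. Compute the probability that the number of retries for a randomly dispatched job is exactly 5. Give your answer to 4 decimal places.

0.0659

Conditional on each class, P(X = 5): A: 0.126361; B: 0.182927; C: 0.0182498; D: 0.0264241.
By total probability, P(X = 5) = 0.25·0.126361 + 0.11·0.182927 + 0.33·0.0182498 + 0.31·0.0264241 = 0.065926.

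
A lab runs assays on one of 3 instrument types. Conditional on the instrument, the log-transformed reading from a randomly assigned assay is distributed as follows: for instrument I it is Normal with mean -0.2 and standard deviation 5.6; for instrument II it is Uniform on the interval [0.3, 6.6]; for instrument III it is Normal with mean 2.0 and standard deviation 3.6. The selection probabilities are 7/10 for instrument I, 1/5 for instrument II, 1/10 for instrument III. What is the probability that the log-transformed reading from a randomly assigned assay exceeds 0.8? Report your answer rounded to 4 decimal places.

Conditional on each instrument, P(X > 0.8): I: 0.429137; II: 0.920635; III: 0.630559.
By total probability, P(X > 0.8) = 0.7·0.429137 + 0.2·0.920635 + 0.1·0.630559 = 0.547579.

0.5476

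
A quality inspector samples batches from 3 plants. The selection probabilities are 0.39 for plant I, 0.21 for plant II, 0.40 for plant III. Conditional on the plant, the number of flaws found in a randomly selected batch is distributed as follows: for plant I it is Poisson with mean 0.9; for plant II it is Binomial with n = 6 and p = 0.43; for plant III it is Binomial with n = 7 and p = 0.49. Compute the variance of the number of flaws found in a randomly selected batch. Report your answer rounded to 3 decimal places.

2.650

Per component, I: μ=0.9, E[X²]=1.71; II: μ=2.58, E[X²]=8.127; III: μ=3.43, E[X²]=13.5142.
E[X] = 0.39·0.9 + 0.21·2.58 + 0.4·3.43 = 2.2648.
E[X²] = 0.39·1.71 + 0.21·8.127 + 0.4·13.5142 = 7.77925.
Var(X) = E[X²] − (E[X])² = 7.77925 − 5.12932 = 2.64993.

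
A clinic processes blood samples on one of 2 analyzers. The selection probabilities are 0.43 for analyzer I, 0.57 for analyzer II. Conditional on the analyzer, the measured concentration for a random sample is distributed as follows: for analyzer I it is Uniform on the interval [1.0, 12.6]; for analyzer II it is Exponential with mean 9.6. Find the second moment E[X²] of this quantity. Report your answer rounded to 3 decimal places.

129.767

For each component E[X²] = Var + (mean)², giving I: 57.4533; II: 184.32.
Overall E[X²] = 0.43·57.4533 + 0.57·184.32 = 129.767.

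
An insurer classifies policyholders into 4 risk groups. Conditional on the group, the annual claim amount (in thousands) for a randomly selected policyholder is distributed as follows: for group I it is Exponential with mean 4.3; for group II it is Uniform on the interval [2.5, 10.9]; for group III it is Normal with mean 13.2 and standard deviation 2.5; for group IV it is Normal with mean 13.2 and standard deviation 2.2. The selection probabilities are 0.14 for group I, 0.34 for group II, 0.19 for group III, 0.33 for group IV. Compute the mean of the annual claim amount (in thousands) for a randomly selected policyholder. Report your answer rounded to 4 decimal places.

9.7440

Component means — I: 4.3; II: 6.7; III: 13.2; IV: 13.2.
E[X] = 0.14·4.3 + 0.34·6.7 + 0.19·13.2 + 0.33·13.2 = 9.744.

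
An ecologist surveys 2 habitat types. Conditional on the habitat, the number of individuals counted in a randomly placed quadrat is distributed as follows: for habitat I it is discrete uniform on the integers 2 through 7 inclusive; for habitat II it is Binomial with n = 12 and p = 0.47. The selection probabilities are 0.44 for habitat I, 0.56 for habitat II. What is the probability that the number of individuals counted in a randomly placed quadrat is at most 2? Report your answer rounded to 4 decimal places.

0.0908

Conditional on each habitat, P(X ≤ 2): I: 0.166667; II: 0.0312165.
By total probability, P(X ≤ 2) = 0.44·0.166667 + 0.56·0.0312165 = 0.0908146.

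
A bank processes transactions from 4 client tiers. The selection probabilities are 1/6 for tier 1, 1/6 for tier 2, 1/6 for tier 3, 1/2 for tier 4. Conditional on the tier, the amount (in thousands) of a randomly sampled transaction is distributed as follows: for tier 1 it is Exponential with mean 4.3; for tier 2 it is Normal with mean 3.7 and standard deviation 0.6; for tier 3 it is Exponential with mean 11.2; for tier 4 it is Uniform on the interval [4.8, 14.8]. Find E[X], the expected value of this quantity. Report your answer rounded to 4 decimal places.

Component means — 1: 4.3; 2: 3.7; 3: 11.2; 4: 9.8.
E[X] = 0.166667·4.3 + 0.166667·3.7 + 0.166667·11.2 + 0.5·9.8 = 8.1.

8.1000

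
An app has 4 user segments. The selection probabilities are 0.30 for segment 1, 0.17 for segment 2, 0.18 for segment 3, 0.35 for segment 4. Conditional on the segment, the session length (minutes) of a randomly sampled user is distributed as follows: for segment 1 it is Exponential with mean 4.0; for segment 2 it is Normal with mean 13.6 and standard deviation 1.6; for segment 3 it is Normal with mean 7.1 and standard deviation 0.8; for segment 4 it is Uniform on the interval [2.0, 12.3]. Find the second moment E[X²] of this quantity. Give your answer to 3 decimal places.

71.655

For each component E[X²] = Var + (mean)², giving 1: 32; 2: 187.52; 3: 51.05; 4: 59.9633.
Overall E[X²] = 0.3·32 + 0.17·187.52 + 0.18·51.05 + 0.35·59.9633 = 71.6546.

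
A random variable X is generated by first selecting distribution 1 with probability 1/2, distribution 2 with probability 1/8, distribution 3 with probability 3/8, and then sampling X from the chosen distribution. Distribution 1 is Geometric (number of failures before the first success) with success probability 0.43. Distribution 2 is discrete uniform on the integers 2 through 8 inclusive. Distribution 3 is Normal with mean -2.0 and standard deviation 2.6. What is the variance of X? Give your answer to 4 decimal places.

9.7907

Per component, 1: μ=1.32558, E[X²]=4.83991; 2: μ=5, E[X²]=29; 3: μ=-2, E[X²]=10.76.
E[X] = 0.5·1.32558 + 0.125·5 + 0.375·-2 = 0.537791.
E[X²] = 0.5·4.83991 + 0.125·29 + 0.375·10.76 = 10.08.
Var(X) = E[X²] − (E[X])² = 10.08 − 0.289219 = 9.79074.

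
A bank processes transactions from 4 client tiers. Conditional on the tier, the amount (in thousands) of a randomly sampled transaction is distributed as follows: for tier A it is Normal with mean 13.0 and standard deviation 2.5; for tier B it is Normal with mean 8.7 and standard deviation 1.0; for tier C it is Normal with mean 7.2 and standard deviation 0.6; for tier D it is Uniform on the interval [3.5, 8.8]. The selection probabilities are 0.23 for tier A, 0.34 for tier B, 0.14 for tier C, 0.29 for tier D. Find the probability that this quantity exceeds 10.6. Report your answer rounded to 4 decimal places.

0.2010

Conditional on each tier, P(X > 10.6): A: 0.831472; B: 0.0287166; C: 7.28011e-09; D: 0.
By total probability, P(X > 10.6) = 0.23·0.831472 + 0.34·0.0287166 + 0.14·7.28011e-09 + 0.29·0 = 0.201002.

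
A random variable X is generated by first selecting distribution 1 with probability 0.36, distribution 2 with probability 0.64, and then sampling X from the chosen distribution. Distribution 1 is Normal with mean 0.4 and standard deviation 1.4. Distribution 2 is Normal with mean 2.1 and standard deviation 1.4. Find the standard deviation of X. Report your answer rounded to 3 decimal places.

Per component, 1: μ=0.4, E[X²]=2.12; 2: μ=2.1, E[X²]=6.37.
E[X] = 0.36·0.4 + 0.64·2.1 = 1.488.
E[X²] = 0.36·2.12 + 0.64·6.37 = 4.84.
Var(X) = E[X²] − (E[X])² = 4.84 − 2.21414 = 2.62586.
SD(X) = √2.62586 = 1.62045.

1.620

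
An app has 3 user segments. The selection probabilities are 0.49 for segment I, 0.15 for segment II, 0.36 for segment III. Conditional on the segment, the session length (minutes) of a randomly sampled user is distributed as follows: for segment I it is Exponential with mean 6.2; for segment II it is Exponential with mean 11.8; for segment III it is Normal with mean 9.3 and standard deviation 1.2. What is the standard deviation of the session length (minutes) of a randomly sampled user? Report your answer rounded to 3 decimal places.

6.677

Per component, I: μ=6.2, E[X²]=76.88; II: μ=11.8, E[X²]=278.48; III: μ=9.3, E[X²]=87.93.
E[X] = 0.49·6.2 + 0.15·11.8 + 0.36·9.3 = 8.156.
E[X²] = 0.49·76.88 + 0.15·278.48 + 0.36·87.93 = 111.098.
Var(X) = E[X²] − (E[X])² = 111.098 − 66.5203 = 44.5777.
SD(X) = √44.5777 = 6.67665.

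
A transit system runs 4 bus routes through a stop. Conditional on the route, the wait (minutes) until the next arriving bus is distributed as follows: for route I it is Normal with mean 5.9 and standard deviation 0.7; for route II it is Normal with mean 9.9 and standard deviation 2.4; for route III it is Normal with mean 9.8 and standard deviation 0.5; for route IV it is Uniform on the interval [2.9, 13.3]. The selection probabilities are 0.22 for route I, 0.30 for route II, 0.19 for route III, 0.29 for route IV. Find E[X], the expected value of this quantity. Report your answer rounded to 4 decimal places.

8.4790

Component means — I: 5.9; II: 9.9; III: 9.8; IV: 8.1.
E[X] = 0.22·5.9 + 0.3·9.9 + 0.19·9.8 + 0.29·8.1 = 8.479.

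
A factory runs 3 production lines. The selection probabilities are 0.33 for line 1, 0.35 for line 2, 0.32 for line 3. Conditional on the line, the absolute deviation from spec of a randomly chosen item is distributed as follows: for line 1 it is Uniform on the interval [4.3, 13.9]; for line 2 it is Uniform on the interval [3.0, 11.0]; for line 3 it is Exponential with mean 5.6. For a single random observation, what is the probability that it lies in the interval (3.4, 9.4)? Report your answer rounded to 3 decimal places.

Conditional on each line, P(3.4 < X < 9.4): 1: 0.53125; 2: 0.75; 3: 0.358265.
By total probability, P(3.4 < X < 9.4) = 0.33·0.53125 + 0.35·0.75 + 0.32·0.358265 = 0.552457.

0.552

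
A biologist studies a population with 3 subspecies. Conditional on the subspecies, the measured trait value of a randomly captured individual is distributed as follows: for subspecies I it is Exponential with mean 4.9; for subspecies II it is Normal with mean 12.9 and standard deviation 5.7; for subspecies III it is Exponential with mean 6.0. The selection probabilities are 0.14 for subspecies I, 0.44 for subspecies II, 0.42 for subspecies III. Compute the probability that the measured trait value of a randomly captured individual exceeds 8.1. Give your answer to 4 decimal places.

Conditional on each subspecies, P(X > 8.1): I: 0.191463; II: 0.800135; III: 0.25924.
By total probability, P(X > 8.1) = 0.14·0.191463 + 0.44·0.800135 + 0.42·0.25924 = 0.487745.

0.4877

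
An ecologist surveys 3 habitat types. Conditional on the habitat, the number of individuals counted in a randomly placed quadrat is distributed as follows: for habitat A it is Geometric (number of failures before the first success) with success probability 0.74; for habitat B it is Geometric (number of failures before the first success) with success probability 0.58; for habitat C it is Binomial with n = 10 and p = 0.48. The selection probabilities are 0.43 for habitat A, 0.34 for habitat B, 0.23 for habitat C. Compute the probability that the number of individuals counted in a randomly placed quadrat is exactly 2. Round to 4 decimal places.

Conditional on each habitat, P(X = 2): A: 0.050024; B: 0.102312; C: 0.055427.
By total probability, P(X = 2) = 0.43·0.050024 + 0.34·0.102312 + 0.23·0.055427 = 0.0690446.

0.0690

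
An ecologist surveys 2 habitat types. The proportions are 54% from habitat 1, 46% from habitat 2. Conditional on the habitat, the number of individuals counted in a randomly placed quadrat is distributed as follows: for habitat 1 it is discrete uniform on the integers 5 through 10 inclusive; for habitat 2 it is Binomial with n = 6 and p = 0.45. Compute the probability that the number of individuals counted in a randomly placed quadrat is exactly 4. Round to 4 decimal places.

0.0856

Conditional on each habitat, P(X = 4): 1: 0; 2: 0.186066.
By total probability, P(X = 4) = 0.54·0 + 0.46·0.186066 = 0.0855903.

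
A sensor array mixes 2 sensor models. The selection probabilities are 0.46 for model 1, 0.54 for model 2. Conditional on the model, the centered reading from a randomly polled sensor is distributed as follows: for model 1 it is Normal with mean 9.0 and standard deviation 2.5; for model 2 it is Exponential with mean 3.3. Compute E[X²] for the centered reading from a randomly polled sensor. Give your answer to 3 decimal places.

51.896

For each component E[X²] = Var + (mean)², giving 1: 87.25; 2: 21.78.
Overall E[X²] = 0.46·87.25 + 0.54·21.78 = 51.8962.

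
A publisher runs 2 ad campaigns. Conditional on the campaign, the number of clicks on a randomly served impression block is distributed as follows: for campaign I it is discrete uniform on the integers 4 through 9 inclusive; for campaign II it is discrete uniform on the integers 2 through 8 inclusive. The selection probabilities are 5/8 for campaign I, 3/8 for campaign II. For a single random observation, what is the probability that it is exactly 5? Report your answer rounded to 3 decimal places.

Conditional on each campaign, P(X = 5): I: 0.166667; II: 0.142857.
By total probability, P(X = 5) = 0.625·0.166667 + 0.375·0.142857 = 0.157738.

0.158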